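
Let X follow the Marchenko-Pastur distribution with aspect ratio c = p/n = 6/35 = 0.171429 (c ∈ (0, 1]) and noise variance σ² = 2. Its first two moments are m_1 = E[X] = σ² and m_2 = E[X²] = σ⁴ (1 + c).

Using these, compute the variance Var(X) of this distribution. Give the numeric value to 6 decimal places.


m_1 = E[X] = σ² = 2, so m_1² = 4.
m_2 = E[X²] = σ⁴ (1 + c) = 4 · (1 + 0.171429) = 4 · 1.171429 = 4.685714.
(Note m_2 − m_1² simplifies to c · σ⁴ = 0.171429 · 4.)

Var(X) = m_2 − m_1² = 4.685714 − 4 = 0.685714.


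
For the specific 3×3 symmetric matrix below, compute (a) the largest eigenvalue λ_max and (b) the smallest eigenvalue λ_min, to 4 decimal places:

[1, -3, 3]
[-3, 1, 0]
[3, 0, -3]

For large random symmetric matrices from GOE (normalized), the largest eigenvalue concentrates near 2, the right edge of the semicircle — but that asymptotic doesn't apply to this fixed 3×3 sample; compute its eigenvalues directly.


Since M is real symmetric, all three eigenvalues are real; they are the roots of det(λI − M) = λ³ − (tr M) λ² + s λ − det M, where s is the sum of the principal 2×2 minors.
tr M = 1 + 1 + (-3) = -1.
s = (1·1 − (-3)²) + (1·(-3) − 3²) + (1·(-3) − 0²) = -8 + (-12) + (-3) = -23.
det M (expand along row 1) = 1·(-3) − (-3)·9 + 3·(-3) = 15.
Characteristic polynomial: λ³ + λ² − 23λ − 15 = 0.
Substitute λ = y + (tr M)/3 = y − 0.333333 to remove the quadratic term: y³ + p·y + q = 0 with p = s − (tr M)²/3 = -23.333333 and q = −2(tr M)³/27 + (tr M)·s/3 − det M = -7.259259.
Three real roots ⇒ use the trigonometric (Viète) form: r = 2√(−p/3) = 5.577734, φ = arccos(3q/(p·r)) = arccos(0.167332) = 1.402673 rad.
y_k = r·cos(φ/3 − 2πk/3) for k = 0, 1, 2 gives y = 4.979085, -0.312418, -4.666667.
λ_k = y_k − 0.333333 gives λ = 4.6458, -0.6458, -5.0000 (check: the sum is -1.0000 = tr M).

Hence λ_max = 4.6458 and λ_min = -5.0000.


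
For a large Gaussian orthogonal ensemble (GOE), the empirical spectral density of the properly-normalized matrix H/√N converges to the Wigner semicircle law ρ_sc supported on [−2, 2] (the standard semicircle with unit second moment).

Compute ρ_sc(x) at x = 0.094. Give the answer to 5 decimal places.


ρ_sc(x) = (1/(2π)) √(4 − x²). With x = 0.094:
  4 − x² = 4 − (0.094)² = 4 − 0.008836 = 3.991164.
  √(4 − x²) = 1.997790.
  1/(2π) = 0.159155.
  ρ_sc(0.094) = 0.159155 · 1.997790 = 0.317958.

Rounded to 5 decimal places: ρ_sc(0.094) ≈ 0.31796.


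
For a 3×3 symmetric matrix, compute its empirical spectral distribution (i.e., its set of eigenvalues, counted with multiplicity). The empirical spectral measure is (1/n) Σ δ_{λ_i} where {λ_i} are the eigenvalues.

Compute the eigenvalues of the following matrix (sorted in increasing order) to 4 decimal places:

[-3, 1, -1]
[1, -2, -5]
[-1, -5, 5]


Since M is real symmetric, all three eigenvalues are real; they are the roots of det(λI − M) = λ³ − (tr M) λ² + s λ − det M, where s is the sum of the principal 2×2 minors.
tr M = -3 + (-2) + 5 = 0.
s = ((-3)·(-2) − 1²) + ((-3)·5 − (-1)²) + ((-2)·5 − (-5)²) = 5 + (-16) + (-35) = -46.
det M (expand along row 1) = (-3)·(-35) − 1·0 + (-1)·(-7) = 112.
Characteristic polynomial: λ³ − 46λ − 112 = 0.
Substitute λ = y + (tr M)/3 = y + 0.000000 to remove the quadratic term: y³ + p·y + q = 0 with p = s − (tr M)²/3 = -46.000000 and q = −2(tr M)³/27 + (tr M)·s/3 − det M = -112.000000.
Three real roots ⇒ use the trigonometric (Viète) form: r = 2√(−p/3) = 7.831560, φ = arccos(3q/(p·r)) = arccos(0.932681) = 0.369021 rad.
y_k = r·cos(φ/3 − 2πk/3) for k = 0, 1, 2 gives y = 7.772386, -3.054022, -4.718364.
λ_k = y_k + 0.000000 gives λ = 7.7724, -3.0540, -4.7184 (check: the sum is 0.0000 = tr M).

Eigenvalues sorted in increasing order: [-4.7184, -3.0540, 7.7724].


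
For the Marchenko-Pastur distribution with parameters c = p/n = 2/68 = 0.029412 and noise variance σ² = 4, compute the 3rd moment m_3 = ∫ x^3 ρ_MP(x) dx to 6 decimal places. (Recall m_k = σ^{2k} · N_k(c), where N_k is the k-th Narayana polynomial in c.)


E[X³] = σ⁶ (1 + 3c + c²) (third MP moment). With σ² = 4 (so σ⁶ = 64) and c = 2/68 = 0.029412: E[X³] = 64 · (1 + 3·0.029412 + (0.029412)²) = 64 · 1.089100.

So E[X^3] = 69.702422.


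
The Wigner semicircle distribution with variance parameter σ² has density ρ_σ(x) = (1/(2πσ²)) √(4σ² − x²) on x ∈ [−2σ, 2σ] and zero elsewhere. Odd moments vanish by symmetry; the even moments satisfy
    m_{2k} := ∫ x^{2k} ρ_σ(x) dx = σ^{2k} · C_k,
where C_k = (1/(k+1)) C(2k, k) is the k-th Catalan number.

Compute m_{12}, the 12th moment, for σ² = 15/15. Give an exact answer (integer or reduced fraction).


By the scaled semicircle moment identity, m_{2k} = σ^{2k} · C_k with k = 6.
C_6 = (1/(k+1)) · C(2k, k) = (1/7) · C(12, 6) = (1/7) · 924 = 132.
σ^{2k} = (σ²)^k = (15/15)^6 = 1.

Therefore m_{12} = σ^{12} · C_6 = 1 · 132 = 132.


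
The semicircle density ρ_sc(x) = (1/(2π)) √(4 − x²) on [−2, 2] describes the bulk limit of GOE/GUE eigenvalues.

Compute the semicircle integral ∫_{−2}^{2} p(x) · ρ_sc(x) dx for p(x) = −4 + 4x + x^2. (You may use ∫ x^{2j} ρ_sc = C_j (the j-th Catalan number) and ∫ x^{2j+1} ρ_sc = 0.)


Write p(x) = Σ a_i x^i, split into monomials and integrate each against ρ_sc separately.
Using ∫ x^{2j} ρ_sc = C_j = (1/(j+1)) C(2j, j) (Catalan numbers) and ∫ x^{2j+1} ρ_sc = 0 (odd monomials vanish by symmetry):
  i = 0 (even): a_0 · C_{0} = -4 · 1 = -4
  i = 1 (odd): ∫ x^1 ρ_sc = 0 (vanishes)
  i = 2 (even): a_2 · C_{1} = 1 · 1 = 1

Summing the contributions: ∫_{−2}^{2} p(x) ρ_sc(x) dx = (-4) + 1 = -3.


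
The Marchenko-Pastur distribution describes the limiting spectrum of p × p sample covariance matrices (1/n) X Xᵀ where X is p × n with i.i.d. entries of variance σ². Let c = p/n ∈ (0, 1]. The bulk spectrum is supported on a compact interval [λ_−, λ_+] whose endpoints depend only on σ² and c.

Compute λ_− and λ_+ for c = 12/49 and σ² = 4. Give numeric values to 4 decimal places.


c = 12/49 = 0.244898; √c = 0.494872.
λ_− = σ² (1 − √c)² = 4 · (1 − 0.494872)² = 4 · (0.505128)² = 1.020619.
λ_+ = σ² (1 + √c)² = 4 · (1 + 0.494872)² = 4 · (1.494872)² = 8.938565.

Rounded to 4 decimal places: λ_− ≈ 1.0206, λ_+ ≈ 8.9386.


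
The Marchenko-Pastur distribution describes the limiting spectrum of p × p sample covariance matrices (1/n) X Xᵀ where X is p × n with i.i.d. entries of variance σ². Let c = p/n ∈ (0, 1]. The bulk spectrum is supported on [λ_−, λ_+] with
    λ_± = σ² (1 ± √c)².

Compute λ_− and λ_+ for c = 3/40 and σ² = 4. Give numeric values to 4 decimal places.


c = 3/40 = 0.075000; √c = 0.273861.
λ_− = σ² (1 − √c)² = 4 · (1 − 0.273861)² = 4 · (0.726139)² = 2.109110.
λ_+ = σ² (1 + √c)² = 4 · (1 + 0.273861)² = 4 · (1.273861)² = 6.490890.

Rounded to 4 decimal places: λ_− ≈ 2.1091, λ_+ ≈ 6.4909.


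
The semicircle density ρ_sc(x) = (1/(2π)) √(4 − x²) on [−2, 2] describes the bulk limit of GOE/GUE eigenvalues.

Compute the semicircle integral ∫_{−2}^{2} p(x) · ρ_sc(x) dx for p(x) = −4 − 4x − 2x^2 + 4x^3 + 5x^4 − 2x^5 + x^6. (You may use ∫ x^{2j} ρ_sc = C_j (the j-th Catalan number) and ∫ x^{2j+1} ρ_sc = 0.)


Write p(x) = Σ a_i x^i, split into monomials and integrate each against ρ_sc separately.
Using ∫ x^{2j} ρ_sc = C_j = (1/(j+1)) C(2j, j) (Catalan numbers) and ∫ x^{2j+1} ρ_sc = 0 (odd monomials vanish by symmetry):
  i = 0 (even): a_0 · C_{0} = -4 · 1 = -4
  i = 1 (odd): ∫ x^1 ρ_sc = 0 (vanishes)
  i = 2 (even): a_2 · C_{1} = -2 · 1 = -2
  i = 3 (odd): ∫ x^3 ρ_sc = 0 (vanishes)
  i = 4 (even): a_4 · C_{2} = 5 · 2 = 10
  i = 5 (odd): ∫ x^5 ρ_sc = 0 (vanishes)
  i = 6 (even): a_6 · C_{3} = 1 · 5 = 5

Summing the contributions: ∫_{−2}^{2} p(x) ρ_sc(x) dx = (-4) + (-2) + 10 + 5 = 9.


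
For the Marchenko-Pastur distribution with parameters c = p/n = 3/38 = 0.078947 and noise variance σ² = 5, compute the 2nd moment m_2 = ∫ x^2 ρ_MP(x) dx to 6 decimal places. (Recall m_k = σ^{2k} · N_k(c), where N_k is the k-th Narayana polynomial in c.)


E[X²] = σ⁴ (1 + c) (second MP moment). With σ² = 5 (so σ⁴ = 25) and c = 3/38 = 0.078947: E[X²] = 25 · (1 + 0.078947) = 25 · 1.078947.

So E[X^2] = 26.973684.


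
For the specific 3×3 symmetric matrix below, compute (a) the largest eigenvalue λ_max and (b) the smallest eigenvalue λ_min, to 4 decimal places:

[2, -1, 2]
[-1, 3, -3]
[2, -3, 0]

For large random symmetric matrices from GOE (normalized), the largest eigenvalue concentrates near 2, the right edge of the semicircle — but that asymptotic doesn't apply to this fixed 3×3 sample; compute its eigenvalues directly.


Since M is real symmetric, all three eigenvalues are real; they are the roots of det(λI − M) = λ³ − (tr M) λ² + s λ − det M, where s is the sum of the principal 2×2 minors.
tr M = 2 + 3 + 0 = 5.
s = (2·3 − (-1)²) + (2·0 − 2²) + (3·0 − (-3)²) = 5 + (-4) + (-9) = -8.
det M (expand along row 1) = 2·(-9) − (-1)·6 + 2·(-3) = -18.
Characteristic polynomial: λ³ − 5λ² − 8λ + 18 = 0.
Substitute λ = y + (tr M)/3 = y + 1.666667 to remove the quadratic term: y³ + p·y + q = 0 with p = s − (tr M)²/3 = -16.333333 and q = −2(tr M)³/27 + (tr M)·s/3 − det M = -4.592593.
Three real roots ⇒ use the trigonometric (Viète) form: r = 2√(−p/3) = 4.666667, φ = arccos(3q/(p·r)) = arccos(0.180758) = 1.389039 rad.
y_k = r·cos(φ/3 − 2πk/3) for k = 0, 1, 2 gives y = 4.175317, -0.282560, -3.892757.
λ_k = y_k + 1.666667 gives λ = 5.8420, 1.3841, -2.2261 (check: the sum is 5.0000 = tr M).

Hence λ_max = 5.8420 and λ_min = -2.2261.


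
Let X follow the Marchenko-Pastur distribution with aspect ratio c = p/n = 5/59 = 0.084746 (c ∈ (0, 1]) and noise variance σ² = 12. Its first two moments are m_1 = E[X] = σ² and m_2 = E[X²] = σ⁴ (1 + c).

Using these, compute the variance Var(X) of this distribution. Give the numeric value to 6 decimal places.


m_1 = E[X] = σ² = 12, so m_1² = 144.
m_2 = E[X²] = σ⁴ (1 + c) = 144 · (1 + 0.084746) = 144 · 1.084746 = 156.203390.
(Note m_2 − m_1² simplifies to c · σ⁴ = 0.084746 · 144.)

Var(X) = m_2 − m_1² = 156.203390 − 144 = 12.203390.


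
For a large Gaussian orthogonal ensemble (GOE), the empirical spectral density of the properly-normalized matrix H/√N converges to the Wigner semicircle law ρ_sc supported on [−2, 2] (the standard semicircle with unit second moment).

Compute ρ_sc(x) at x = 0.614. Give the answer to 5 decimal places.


ρ_sc(x) = (1/(2π)) √(4 − x²). With x = 0.614:
  4 − x² = 4 − (0.614)² = 4 − 0.376996 = 3.623004.
  √(4 − x²) = 1.903419.
  1/(2π) = 0.159155.
  ρ_sc(0.614) = 0.159155 · 1.903419 = 0.302939.

Rounded to 5 decimal places: ρ_sc(0.614) ≈ 0.30294.


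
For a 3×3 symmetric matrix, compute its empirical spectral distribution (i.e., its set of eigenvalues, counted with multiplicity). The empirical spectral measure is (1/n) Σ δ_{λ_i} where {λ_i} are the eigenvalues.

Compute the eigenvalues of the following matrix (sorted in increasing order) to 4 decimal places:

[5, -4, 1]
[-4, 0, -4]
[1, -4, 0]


Since M is real symmetric, all three eigenvalues are real; they are the roots of det(λI − M) = λ³ − (tr M) λ² + s λ − det M, where s is the sum of the principal 2×2 minors.
tr M = 5 + 0 + 0 = 5.
s = (5·0 − (-4)²) + (5·0 − 1²) + (0·0 − (-4)²) = -16 + (-1) + (-16) = -33.
det M (expand along row 1) = 5·(-16) − (-4)·4 + 1·16 = -48.
Characteristic polynomial: λ³ − 5λ² − 33λ + 48 = 0.
Substitute λ = y + (tr M)/3 = y + 1.666667 to remove the quadratic term: y³ + p·y + q = 0 with p = s − (tr M)²/3 = -41.333333 and q = −2(tr M)³/27 + (tr M)·s/3 − det M = -16.259259.
Three real roots ⇒ use the trigonometric (Viète) form: r = 2√(−p/3) = 7.423686, φ = arccos(3q/(p·r)) = arccos(0.158965) = 1.411154 rad.
y_k = r·cos(φ/3 − 2πk/3) for k = 0, 1, 2 gives y = 6.617429, -0.394859, -6.222571.
λ_k = y_k + 1.666667 gives λ = 8.2841, 1.2718, -4.5559 (check: the sum is 5.0000 = tr M).

Eigenvalues sorted in increasing order: [-4.5559, 1.2718, 8.2841].


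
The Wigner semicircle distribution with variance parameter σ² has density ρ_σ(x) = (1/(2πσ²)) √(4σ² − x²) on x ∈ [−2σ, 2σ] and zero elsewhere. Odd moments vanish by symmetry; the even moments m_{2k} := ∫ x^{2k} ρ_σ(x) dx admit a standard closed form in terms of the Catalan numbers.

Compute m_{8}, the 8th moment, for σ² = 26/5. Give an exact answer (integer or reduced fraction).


By the scaled semicircle moment identity, m_{2k} = σ^{2k} · C_k with k = 4.
C_4 = (1/(k+1)) · C(2k, k) = (1/5) · C(8, 4) = (1/5) · 70 = 14.
σ^{2k} = (σ²)^k = (26/5)^4 = 456976/625.

Therefore m_{8} = σ^{8} · C_4 = (456976/625) · 14 = 6397664/625.


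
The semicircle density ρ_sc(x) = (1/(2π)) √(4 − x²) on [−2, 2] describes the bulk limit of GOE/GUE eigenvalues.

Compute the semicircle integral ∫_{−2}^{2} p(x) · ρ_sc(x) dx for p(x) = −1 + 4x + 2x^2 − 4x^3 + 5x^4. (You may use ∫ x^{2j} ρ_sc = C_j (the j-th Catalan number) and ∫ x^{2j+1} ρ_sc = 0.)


Write p(x) = Σ a_i x^i, split into monomials and integrate each against ρ_sc separately.
Using ∫ x^{2j} ρ_sc = C_j = (1/(j+1)) C(2j, j) (Catalan numbers) and ∫ x^{2j+1} ρ_sc = 0 (odd monomials vanish by symmetry):
  i = 0 (even): a_0 · C_{0} = -1 · 1 = -1
  i = 1 (odd): ∫ x^1 ρ_sc = 0 (vanishes)
  i = 2 (even): a_2 · C_{1} = 2 · 1 = 2
  i = 3 (odd): ∫ x^3 ρ_sc = 0 (vanishes)
  i = 4 (even): a_4 · C_{2} = 5 · 2 = 10

Summing the contributions: ∫_{−2}^{2} p(x) ρ_sc(x) dx = (-1) + 2 + 10 = 11.


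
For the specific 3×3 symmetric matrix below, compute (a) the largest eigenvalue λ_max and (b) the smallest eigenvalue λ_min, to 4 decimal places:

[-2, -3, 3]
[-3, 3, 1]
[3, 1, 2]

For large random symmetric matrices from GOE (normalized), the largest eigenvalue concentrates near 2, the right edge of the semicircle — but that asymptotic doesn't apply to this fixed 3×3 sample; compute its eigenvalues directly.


Since M is real symmetric, all three eigenvalues are real; they are the roots of det(λI − M) = λ³ − (tr M) λ² + s λ − det M, where s is the sum of the principal 2×2 minors.
tr M = -2 + 3 + 2 = 3.
s = ((-2)·3 − (-3)²) + ((-2)·2 − 3²) + (3·2 − 1²) = -15 + (-13) + 5 = -23.
det M (expand along row 1) = (-2)·5 − (-3)·(-9) + 3·(-12) = -73.
Characteristic polynomial: λ³ − 3λ² − 23λ + 73 = 0.
Substitute λ = y + (tr M)/3 = y + 1.000000 to remove the quadratic term: y³ + p·y + q = 0 with p = s − (tr M)²/3 = -26.000000 and q = −2(tr M)³/27 + (tr M)·s/3 − det M = 48.000000.
Three real roots ⇒ use the trigonometric (Viète) form: r = 2√(−p/3) = 5.887841, φ = arccos(3q/(p·r)) = arccos(-0.940661) = 2.795369 rad.
y_k = r·cos(φ/3 − 2πk/3) for k = 0, 1, 2 gives y = 3.511499, 2.337175, -5.848674.
λ_k = y_k + 1.000000 gives λ = 4.5115, 3.3372, -4.8487 (check: the sum is 3.0000 = tr M).

Hence λ_max = 4.5115 and λ_min = -4.8487.


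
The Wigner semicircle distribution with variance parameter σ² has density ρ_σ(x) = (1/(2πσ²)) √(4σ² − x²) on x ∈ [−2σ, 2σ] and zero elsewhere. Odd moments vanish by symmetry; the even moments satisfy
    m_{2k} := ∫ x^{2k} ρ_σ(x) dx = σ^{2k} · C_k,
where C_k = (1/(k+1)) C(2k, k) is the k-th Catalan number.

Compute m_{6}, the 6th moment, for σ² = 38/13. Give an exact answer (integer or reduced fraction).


By the scaled semicircle moment identity, m_{2k} = σ^{2k} · C_k with k = 3.
C_3 = (1/(k+1)) · C(2k, k) = (1/4) · C(6, 3) = (1/4) · 20 = 5.
σ^{2k} = (σ²)^k = (38/13)^3 = 54872/2197.

Therefore m_{6} = σ^{6} · C_3 = (54872/2197) · 5 = 274360/2197.


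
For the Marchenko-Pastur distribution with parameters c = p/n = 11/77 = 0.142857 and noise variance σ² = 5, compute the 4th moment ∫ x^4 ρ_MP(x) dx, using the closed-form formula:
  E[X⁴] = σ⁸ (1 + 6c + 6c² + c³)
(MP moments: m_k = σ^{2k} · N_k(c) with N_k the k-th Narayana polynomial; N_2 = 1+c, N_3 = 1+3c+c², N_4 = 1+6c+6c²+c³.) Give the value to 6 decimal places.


E[X⁴] = σ⁸ (1 + 6c + 6c² + c³) (fourth MP moment). With σ² = 5 (so σ⁸ = 625) and c = 11/77 = 0.142857: E[X⁴] = 625 · (1 + 6·0.142857 + 6·(0.142857)² + (0.142857)³) = 625 · 1.982507.

So E[X^4] = 1239.067055.


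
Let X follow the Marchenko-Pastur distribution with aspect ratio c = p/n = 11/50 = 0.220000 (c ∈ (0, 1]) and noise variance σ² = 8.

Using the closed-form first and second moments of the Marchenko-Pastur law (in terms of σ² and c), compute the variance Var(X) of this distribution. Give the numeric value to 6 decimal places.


Recall the MP moments m_1 = E[X] = σ² and m_2 = E[X²] = σ⁴ (1 + c).
m_1 = E[X] = σ² = 8, so m_1² = 64.
m_2 = E[X²] = σ⁴ (1 + c) = 64 · (1 + 0.220000) = 64 · 1.220000 = 78.080000.
(Note m_2 − m_1² simplifies to c · σ⁴ = 0.220000 · 64.)

Var(X) = m_2 − m_1² = 78.080000 − 64 = 14.080000.


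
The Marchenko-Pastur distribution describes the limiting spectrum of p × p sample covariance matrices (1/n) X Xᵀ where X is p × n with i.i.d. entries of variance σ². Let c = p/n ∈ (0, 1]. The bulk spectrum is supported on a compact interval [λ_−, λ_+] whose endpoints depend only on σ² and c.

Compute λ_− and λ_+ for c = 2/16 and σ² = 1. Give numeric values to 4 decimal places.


c = 2/16 = 0.125000; √c = 0.353553.
λ_− = σ² (1 − √c)² = 1 · (1 − 0.353553)² = 1 · (0.646447)² = 0.417893.
λ_+ = σ² (1 + √c)² = 1 · (1 + 0.353553)² = 1 · (1.353553)² = 1.832107.

Rounded to 4 decimal places: λ_− ≈ 0.4179, λ_+ ≈ 1.8321.


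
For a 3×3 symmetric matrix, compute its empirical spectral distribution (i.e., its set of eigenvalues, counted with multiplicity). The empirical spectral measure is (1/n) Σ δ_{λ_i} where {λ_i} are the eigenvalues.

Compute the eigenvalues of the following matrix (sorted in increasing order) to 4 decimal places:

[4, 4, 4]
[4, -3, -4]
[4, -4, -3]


Since M is real symmetric, all three eigenvalues are real; they are the roots of det(λI − M) = λ³ − (tr M) λ² + s λ − det M, where s is the sum of the principal 2×2 minors.
tr M = 4 + (-3) + (-3) = -2.
s = (4·(-3) − 4²) + (4·(-3) − 4²) + ((-3)·(-3) − (-4)²) = -28 + (-28) + (-7) = -63.
det M (expand along row 1) = 4·(-7) − 4·4 + 4·(-4) = -60.
Characteristic polynomial: λ³ + 2λ² − 63λ + 60 = 0.
Substitute λ = y + (tr M)/3 = y − 0.666667 to remove the quadratic term: y³ + p·y + q = 0 with p = s − (tr M)²/3 = -64.333333 and q = −2(tr M)³/27 + (tr M)·s/3 − det M = 102.592593.
Three real roots ⇒ use the trigonometric (Viète) form: r = 2√(−p/3) = 9.261629, φ = arccos(3q/(p·r)) = arccos(-0.516552) = 2.113615 rad.
y_k = r·cos(φ/3 − 2πk/3) for k = 0, 1, 2 gives y = 7.056534, 1.666667, -8.723200.
λ_k = y_k − 0.666667 gives λ = 6.3899, 1.0000, -9.3899 (check: the sum is -2.0000 = tr M).

Eigenvalues sorted in increasing order: [-9.3899, 1.0000, 6.3899].


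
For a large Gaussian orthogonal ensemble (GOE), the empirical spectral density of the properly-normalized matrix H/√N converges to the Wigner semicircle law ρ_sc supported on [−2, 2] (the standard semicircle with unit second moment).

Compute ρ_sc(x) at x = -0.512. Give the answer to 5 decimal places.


ρ_sc(x) = (1/(2π)) √(4 − x²). With x = -0.512:
  4 − x² = 4 − (-0.512)² = 4 − 0.262144 = 3.737856.
  √(4 − x²) = 1.933354.
  1/(2π) = 0.159155.
  ρ_sc(-0.512) = 0.159155 · 1.933354 = 0.307703.

Rounded to 5 decimal places: ρ_sc(-0.512) ≈ 0.30770.


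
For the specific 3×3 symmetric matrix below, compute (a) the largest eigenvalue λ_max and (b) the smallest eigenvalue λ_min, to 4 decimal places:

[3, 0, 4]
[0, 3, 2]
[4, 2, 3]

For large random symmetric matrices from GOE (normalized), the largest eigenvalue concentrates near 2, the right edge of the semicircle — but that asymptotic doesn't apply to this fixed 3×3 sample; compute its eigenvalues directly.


Since M is real symmetric, all three eigenvalues are real; they are the roots of det(λI − M) = λ³ − (tr M) λ² + s λ − det M, where s is the sum of the principal 2×2 minors.
tr M = 3 + 3 + 3 = 9.
s = (3·3 − 0²) + (3·3 − 4²) + (3·3 − 2²) = 9 + (-7) + 5 = 7.
det M (expand along row 1) = 3·5 − 0·(-8) + 4·(-12) = -33.
Characteristic polynomial: λ³ − 9λ² + 7λ + 33 = 0.
Substitute λ = y + (tr M)/3 = y + 3.000000 to remove the quadratic term: y³ + p·y + q = 0 with p = s − (tr M)²/3 = -20.000000 and q = −2(tr M)³/27 + (tr M)·s/3 − det M = 0.000000.
Three real roots ⇒ use the trigonometric (Viète) form: r = 2√(−p/3) = 5.163978, φ = arccos(3q/(p·r)) = arccos(0.000000) = 1.570796 rad.
y_k = r·cos(φ/3 − 2πk/3) for k = 0, 1, 2 gives y = 4.472136, 0.000000, -4.472136.
λ_k = y_k + 3.000000 gives λ = 7.4721, 3.0000, -1.4721 (check: the sum is 9.0000 = tr M).

Hence λ_max = 7.4721 and λ_min = -1.4721.


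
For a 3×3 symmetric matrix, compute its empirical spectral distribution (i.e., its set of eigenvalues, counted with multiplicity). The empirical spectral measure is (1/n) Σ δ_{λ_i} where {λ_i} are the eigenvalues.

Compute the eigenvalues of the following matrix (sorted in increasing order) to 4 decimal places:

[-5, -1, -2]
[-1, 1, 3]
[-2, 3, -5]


Since M is real symmetric, all three eigenvalues are real; they are the roots of det(λI − M) = λ³ − (tr M) λ² + s λ − det M, where s is the sum of the principal 2×2 minors.
tr M = -5 + 1 + (-5) = -9.
s = ((-5)·1 − (-1)²) + ((-5)·(-5) − (-2)²) + (1·(-5) − 3²) = -6 + 21 + (-14) = 1.
det M (expand along row 1) = (-5)·(-14) − (-1)·11 + (-2)·(-1) = 83.
Characteristic polynomial: λ³ + 9λ² + λ − 83 = 0.
Substitute λ = y + (tr M)/3 = y − 3.000000 to remove the quadratic term: y³ + p·y + q = 0 with p = s − (tr M)²/3 = -26.000000 and q = −2(tr M)³/27 + (tr M)·s/3 − det M = -32.000000.
Three real roots ⇒ use the trigonometric (Viète) form: r = 2√(−p/3) = 5.887841, φ = arccos(3q/(p·r)) = arccos(0.627107) = 0.892962 rad.
y_k = r·cos(φ/3 − 2πk/3) for k = 0, 1, 2 gives y = 5.628935, -1.319036, -4.309899.
λ_k = y_k − 3.000000 gives λ = 2.6289, -4.3190, -7.3099 (check: the sum is -9.0000 = tr M).

Eigenvalues sorted in increasing order: [-7.3099, -4.3190, 2.6289].


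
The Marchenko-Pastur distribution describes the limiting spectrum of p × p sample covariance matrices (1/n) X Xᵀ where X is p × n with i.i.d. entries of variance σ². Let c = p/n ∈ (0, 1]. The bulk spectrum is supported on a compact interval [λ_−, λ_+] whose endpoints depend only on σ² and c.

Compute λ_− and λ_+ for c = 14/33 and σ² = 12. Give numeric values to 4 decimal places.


c = 14/33 = 0.424242; √c = 0.651339.
λ_− = σ² (1 − √c)² = 12 · (1 − 0.651339)² = 12 · (0.348661)² = 1.458774.
λ_+ = σ² (1 + √c)² = 12 · (1 + 0.651339)² = 12 · (1.651339)² = 32.723044.

Rounded to 4 decimal places: λ_− ≈ 1.4588, λ_+ ≈ 32.7230.


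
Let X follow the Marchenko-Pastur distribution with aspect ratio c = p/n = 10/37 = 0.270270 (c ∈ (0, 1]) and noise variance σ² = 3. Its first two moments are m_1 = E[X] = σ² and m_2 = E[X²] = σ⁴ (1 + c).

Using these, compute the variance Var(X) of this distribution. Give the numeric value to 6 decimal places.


m_1 = E[X] = σ² = 3, so m_1² = 9.
m_2 = E[X²] = σ⁴ (1 + c) = 9 · (1 + 0.270270) = 9 · 1.270270 = 11.432432.
(Note m_2 − m_1² simplifies to c · σ⁴ = 0.270270 · 9.)

Var(X) = m_2 − m_1² = 11.432432 − 9 = 2.432432.


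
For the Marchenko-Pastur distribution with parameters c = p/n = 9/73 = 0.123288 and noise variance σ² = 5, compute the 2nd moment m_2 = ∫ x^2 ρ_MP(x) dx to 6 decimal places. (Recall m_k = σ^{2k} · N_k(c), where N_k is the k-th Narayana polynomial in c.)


E[X²] = σ⁴ (1 + c) (second MP moment). With σ² = 5 (so σ⁴ = 25) and c = 9/73 = 0.123288: E[X²] = 25 · (1 + 0.123288) = 25 · 1.123288.

So E[X^2] = 28.082192.


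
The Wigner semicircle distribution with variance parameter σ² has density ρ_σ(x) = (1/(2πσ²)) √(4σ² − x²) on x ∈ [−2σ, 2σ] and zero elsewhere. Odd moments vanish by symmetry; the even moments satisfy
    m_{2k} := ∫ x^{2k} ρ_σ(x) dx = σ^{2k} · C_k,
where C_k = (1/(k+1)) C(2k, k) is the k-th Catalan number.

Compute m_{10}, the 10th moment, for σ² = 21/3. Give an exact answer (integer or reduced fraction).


By the scaled semicircle moment identity, m_{2k} = σ^{2k} · C_k with k = 5.
C_5 = (1/(k+1)) · C(2k, k) = (1/6) · C(10, 5) = (1/6) · 252 = 42.
σ^{2k} = (σ²)^k = (21/3)^5 = 16807.

Therefore m_{10} = σ^{10} · C_5 = 16807 · 42 = 705894.


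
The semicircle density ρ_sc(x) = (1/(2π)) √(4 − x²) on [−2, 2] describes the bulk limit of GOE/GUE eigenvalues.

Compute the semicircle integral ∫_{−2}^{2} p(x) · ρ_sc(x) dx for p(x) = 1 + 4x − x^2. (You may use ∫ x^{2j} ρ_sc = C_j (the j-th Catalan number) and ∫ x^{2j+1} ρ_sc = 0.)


Write p(x) = Σ a_i x^i, split into monomials and integrate each against ρ_sc separately.
Using ∫ x^{2j} ρ_sc = C_j = (1/(j+1)) C(2j, j) (Catalan numbers) and ∫ x^{2j+1} ρ_sc = 0 (odd monomials vanish by symmetry):
  i = 0 (even): a_0 · C_{0} = 1 · 1 = 1
  i = 1 (odd): ∫ x^1 ρ_sc = 0 (vanishes)
  i = 2 (even): a_2 · C_{1} = -1 · 1 = -1

Summing the contributions: ∫_{−2}^{2} p(x) ρ_sc(x) dx = 1 + (-1) = 0.


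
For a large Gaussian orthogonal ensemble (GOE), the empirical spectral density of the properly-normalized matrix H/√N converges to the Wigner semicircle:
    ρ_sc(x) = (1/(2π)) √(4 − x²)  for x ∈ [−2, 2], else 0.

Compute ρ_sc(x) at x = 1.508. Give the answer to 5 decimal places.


ρ_sc(x) = (1/(2π)) √(4 − x²). With x = 1.508:
  4 − x² = 4 − (1.508)² = 4 − 2.274064 = 1.725936.
  √(4 − x²) = 1.313749.
  1/(2π) = 0.159155.
  ρ_sc(1.508) = 0.159155 · 1.313749 = 0.209090.

Rounded to 5 decimal places: ρ_sc(1.508) ≈ 0.20909.


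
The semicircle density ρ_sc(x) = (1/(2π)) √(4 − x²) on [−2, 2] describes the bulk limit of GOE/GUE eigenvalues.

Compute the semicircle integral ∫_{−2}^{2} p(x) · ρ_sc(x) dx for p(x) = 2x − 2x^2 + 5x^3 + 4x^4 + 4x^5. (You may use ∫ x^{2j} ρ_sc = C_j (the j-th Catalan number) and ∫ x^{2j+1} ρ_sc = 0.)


Write p(x) = Σ a_i x^i, split into monomials and integrate each against ρ_sc separately.
Using ∫ x^{2j} ρ_sc = C_j = (1/(j+1)) C(2j, j) (Catalan numbers) and ∫ x^{2j+1} ρ_sc = 0 (odd monomials vanish by symmetry):
  i = 1 (odd): ∫ x^1 ρ_sc = 0 (vanishes)
  i = 2 (even): a_2 · C_{1} = -2 · 1 = -2
  i = 3 (odd): ∫ x^3 ρ_sc = 0 (vanishes)
  i = 4 (even): a_4 · C_{2} = 4 · 2 = 8
  i = 5 (odd): ∫ x^5 ρ_sc = 0 (vanishes)

Summing the contributions: ∫_{−2}^{2} p(x) ρ_sc(x) dx = (-2) + 8 = 6.


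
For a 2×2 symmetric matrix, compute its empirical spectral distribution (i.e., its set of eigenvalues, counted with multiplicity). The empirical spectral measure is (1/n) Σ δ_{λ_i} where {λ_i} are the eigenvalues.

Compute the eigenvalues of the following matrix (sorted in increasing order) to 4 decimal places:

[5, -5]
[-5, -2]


Since M is real symmetric, both eigenvalues are real; they are the roots of det(λI − M) = λ² − (tr M) λ + det M.
tr M = 5 + (-2) = 3.
det M = 5·(-2) − (-5)² = -10 − 25 = -35.
Characteristic polynomial: λ² − 3λ − 35 = 0.
Discriminant Δ = (tr M)² − 4·det M = 9 − (-140) = 149; √Δ = 12.206556.
λ = (tr M ± √Δ)/2 = (3 ± 12.206556)/2, giving (tr M − √Δ)/2 = -4.6033 and (tr M + √Δ)/2 = 7.6033.

Eigenvalues sorted in increasing order: [-4.6033, 7.6033].


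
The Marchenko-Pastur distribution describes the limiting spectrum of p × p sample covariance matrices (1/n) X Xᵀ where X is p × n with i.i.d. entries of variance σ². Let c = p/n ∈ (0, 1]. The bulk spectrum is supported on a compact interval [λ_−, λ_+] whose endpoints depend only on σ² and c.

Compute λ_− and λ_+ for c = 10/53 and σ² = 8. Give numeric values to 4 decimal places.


c = 10/53 = 0.188679; √c = 0.434372.
λ_− = σ² (1 − √c)² = 8 · (1 − 0.434372)² = 8 · (0.565628)² = 2.559478.
λ_+ = σ² (1 + √c)² = 8 · (1 + 0.434372)² = 8 · (1.434372)² = 16.459390.

Rounded to 4 decimal places: λ_− ≈ 2.5595, λ_+ ≈ 16.4594.


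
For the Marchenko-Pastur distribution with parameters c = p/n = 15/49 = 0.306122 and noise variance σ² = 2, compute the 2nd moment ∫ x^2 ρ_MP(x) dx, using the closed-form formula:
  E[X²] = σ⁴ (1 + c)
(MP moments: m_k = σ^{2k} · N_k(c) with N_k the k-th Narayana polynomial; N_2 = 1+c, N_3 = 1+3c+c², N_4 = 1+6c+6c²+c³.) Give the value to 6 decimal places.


E[X²] = σ⁴ (1 + c) (second MP moment). With σ² = 2 (so σ⁴ = 4) and c = 15/49 = 0.306122: E[X²] = 4 · (1 + 0.306122) = 4 · 1.306122.

So E[X^2] = 5.224490.


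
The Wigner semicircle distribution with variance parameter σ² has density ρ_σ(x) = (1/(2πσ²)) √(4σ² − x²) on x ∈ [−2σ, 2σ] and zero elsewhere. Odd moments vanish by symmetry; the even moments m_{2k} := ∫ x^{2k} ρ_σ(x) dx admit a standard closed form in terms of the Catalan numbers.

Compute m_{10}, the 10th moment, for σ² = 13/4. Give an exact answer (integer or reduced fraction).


By the scaled semicircle moment identity, m_{2k} = σ^{2k} · C_k with k = 5.
C_5 = (1/(k+1)) · C(2k, k) = (1/6) · C(10, 5) = (1/6) · 252 = 42.
σ^{2k} = (σ²)^k = (13/4)^5 = 371293/1024.

Therefore m_{10} = σ^{10} · C_5 = (371293/1024) · 42 = 7797153/512.


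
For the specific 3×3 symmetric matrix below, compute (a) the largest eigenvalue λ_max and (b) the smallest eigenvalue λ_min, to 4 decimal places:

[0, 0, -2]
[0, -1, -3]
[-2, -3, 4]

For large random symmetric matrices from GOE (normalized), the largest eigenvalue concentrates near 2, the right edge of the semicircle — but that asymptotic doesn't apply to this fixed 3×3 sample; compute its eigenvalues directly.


Since M is real symmetric, all three eigenvalues are real; they are the roots of det(λI − M) = λ³ − (tr M) λ² + s λ − det M, where s is the sum of the principal 2×2 minors.
tr M = 0 + (-1) + 4 = 3.
s = (0·(-1) − 0²) + (0·4 − (-2)²) + ((-1)·4 − (-3)²) = 0 + (-4) + (-13) = -17.
det M (expand along row 1) = 0·(-13) − 0·(-6) + (-2)·(-2) = 4.
Characteristic polynomial: λ³ − 3λ² − 17λ − 4 = 0.
Substitute λ = y + (tr M)/3 = y + 1.000000 to remove the quadratic term: y³ + p·y + q = 0 with p = s − (tr M)²/3 = -20.000000 and q = −2(tr M)³/27 + (tr M)·s/3 − det M = -23.000000.
Three real roots ⇒ use the trigonometric (Viète) form: r = 2√(−p/3) = 5.163978, φ = arccos(3q/(p·r)) = arccos(0.668090) = 0.839158 rad.
y_k = r·cos(φ/3 − 2πk/3) for k = 0, 1, 2 gives y = 4.963269, -1.246941, -3.716328.
λ_k = y_k + 1.000000 gives λ = 5.9633, -0.2469, -2.7163 (check: the sum is 3.0000 = tr M).

Hence λ_max = 5.9633 and λ_min = -2.7163.


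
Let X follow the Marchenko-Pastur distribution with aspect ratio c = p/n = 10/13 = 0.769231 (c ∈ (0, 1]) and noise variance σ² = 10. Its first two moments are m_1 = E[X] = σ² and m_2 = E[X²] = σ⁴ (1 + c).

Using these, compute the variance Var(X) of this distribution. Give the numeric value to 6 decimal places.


m_1 = E[X] = σ² = 10, so m_1² = 100.
m_2 = E[X²] = σ⁴ (1 + c) = 100 · (1 + 0.769231) = 100 · 1.769231 = 176.923077.
(Note m_2 − m_1² simplifies to c · σ⁴ = 0.769231 · 100.)

Var(X) = m_2 − m_1² = 176.923077 − 100 = 76.923077.


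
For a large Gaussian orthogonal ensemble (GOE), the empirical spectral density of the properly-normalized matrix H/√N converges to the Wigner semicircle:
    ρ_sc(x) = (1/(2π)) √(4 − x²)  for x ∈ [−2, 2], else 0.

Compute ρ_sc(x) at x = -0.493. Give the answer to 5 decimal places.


ρ_sc(x) = (1/(2π)) √(4 − x²). With x = -0.493:
  4 − x² = 4 − (-0.493)² = 4 − 0.243049 = 3.756951.
  √(4 − x²) = 1.938286.
  1/(2π) = 0.159155.
  ρ_sc(-0.493) = 0.159155 · 1.938286 = 0.308488.

Rounded to 5 decimal places: ρ_sc(-0.493) ≈ 0.30849.


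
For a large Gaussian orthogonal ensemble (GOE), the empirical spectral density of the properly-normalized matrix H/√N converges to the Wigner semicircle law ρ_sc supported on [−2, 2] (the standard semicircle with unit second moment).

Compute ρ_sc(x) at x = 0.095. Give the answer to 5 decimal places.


ρ_sc(x) = (1/(2π)) √(4 − x²). With x = 0.095:
  4 − x² = 4 − (0.095)² = 4 − 0.009025 = 3.990975.
  √(4 − x²) = 1.997742.
  1/(2π) = 0.159155.
  ρ_sc(0.095) = 0.159155 · 1.997742 = 0.317951.

Rounded to 5 decimal places: ρ_sc(0.095) ≈ 0.31795.


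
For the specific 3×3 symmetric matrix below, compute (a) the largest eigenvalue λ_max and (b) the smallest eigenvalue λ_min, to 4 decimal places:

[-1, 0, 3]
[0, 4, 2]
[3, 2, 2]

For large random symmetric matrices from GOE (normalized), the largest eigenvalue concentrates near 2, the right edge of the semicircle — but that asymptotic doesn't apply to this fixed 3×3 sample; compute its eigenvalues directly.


Since M is real symmetric, all three eigenvalues are real; they are the roots of det(λI − M) = λ³ − (tr M) λ² + s λ − det M, where s is the sum of the principal 2×2 minors.
tr M = -1 + 4 + 2 = 5.
s = ((-1)·4 − 0²) + ((-1)·2 − 3²) + (4·2 − 2²) = -4 + (-11) + 4 = -11.
det M (expand along row 1) = (-1)·4 − 0·(-6) + 3·(-12) = -40.
Characteristic polynomial: λ³ − 5λ² − 11λ + 40 = 0.
Substitute λ = y + (tr M)/3 = y + 1.666667 to remove the quadratic term: y³ + p·y + q = 0 with p = s − (tr M)²/3 = -19.333333 and q = −2(tr M)³/27 + (tr M)·s/3 − det M = 12.407407.
Three real roots ⇒ use the trigonometric (Viète) form: r = 2√(−p/3) = 5.077182, φ = arccos(3q/(p·r)) = arccos(-0.379204) = 1.959732 rad.
y_k = r·cos(φ/3 − 2πk/3) for k = 0, 1, 2 gives y = 4.031873, 0.656390, -4.688264.
λ_k = y_k + 1.666667 gives λ = 5.6985, 2.3231, -3.0216 (check: the sum is 5.0000 = tr M).

Hence λ_max = 5.6985 and λ_min = -3.0216.


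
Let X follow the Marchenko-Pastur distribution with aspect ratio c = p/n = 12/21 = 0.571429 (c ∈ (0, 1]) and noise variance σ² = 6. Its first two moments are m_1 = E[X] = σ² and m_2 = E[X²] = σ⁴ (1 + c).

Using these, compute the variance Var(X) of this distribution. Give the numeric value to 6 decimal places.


m_1 = E[X] = σ² = 6, so m_1² = 36.
m_2 = E[X²] = σ⁴ (1 + c) = 36 · (1 + 0.571429) = 36 · 1.571429 = 56.571429.
(Note m_2 − m_1² simplifies to c · σ⁴ = 0.571429 · 36.)

Var(X) = m_2 − m_1² = 56.571429 − 36 = 20.571429.


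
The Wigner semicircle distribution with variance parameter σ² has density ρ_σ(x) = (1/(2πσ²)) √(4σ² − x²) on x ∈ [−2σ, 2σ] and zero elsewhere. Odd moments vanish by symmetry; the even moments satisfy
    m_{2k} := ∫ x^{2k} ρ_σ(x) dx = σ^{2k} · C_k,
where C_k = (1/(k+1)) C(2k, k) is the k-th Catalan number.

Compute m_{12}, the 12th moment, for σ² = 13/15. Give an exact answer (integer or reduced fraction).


By the scaled semicircle moment identity, m_{2k} = σ^{2k} · C_k with k = 6.
C_6 = (1/(k+1)) · C(2k, k) = (1/7) · C(12, 6) = (1/7) · 924 = 132.
σ^{2k} = (σ²)^k = (13/15)^6 = 4826809/11390625.

Therefore m_{12} = σ^{12} · C_6 = (4826809/11390625) · 132 = 212379596/3796875.


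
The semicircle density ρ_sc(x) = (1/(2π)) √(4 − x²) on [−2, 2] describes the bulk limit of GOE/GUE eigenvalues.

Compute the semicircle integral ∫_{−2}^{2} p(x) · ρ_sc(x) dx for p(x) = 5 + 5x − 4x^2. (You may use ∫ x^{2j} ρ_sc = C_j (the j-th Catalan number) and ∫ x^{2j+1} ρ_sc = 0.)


Write p(x) = Σ a_i x^i, split into monomials and integrate each against ρ_sc separately.
Using ∫ x^{2j} ρ_sc = C_j = (1/(j+1)) C(2j, j) (Catalan numbers) and ∫ x^{2j+1} ρ_sc = 0 (odd monomials vanish by symmetry):
  i = 0 (even): a_0 · C_{0} = 5 · 1 = 5
  i = 1 (odd): ∫ x^1 ρ_sc = 0 (vanishes)
  i = 2 (even): a_2 · C_{1} = -4 · 1 = -4

Summing the contributions: ∫_{−2}^{2} p(x) ρ_sc(x) dx = 5 + (-4) = 1.


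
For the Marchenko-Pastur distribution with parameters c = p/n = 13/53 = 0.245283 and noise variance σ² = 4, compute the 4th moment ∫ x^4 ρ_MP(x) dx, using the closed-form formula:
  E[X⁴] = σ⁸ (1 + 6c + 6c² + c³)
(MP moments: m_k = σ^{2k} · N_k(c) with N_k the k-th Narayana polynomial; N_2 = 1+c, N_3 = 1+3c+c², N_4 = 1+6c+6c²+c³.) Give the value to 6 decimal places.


E[X⁴] = σ⁸ (1 + 6c + 6c² + c³) (fourth MP moment). With σ² = 4 (so σ⁸ = 256) and c = 13/53 = 0.245283: E[X⁴] = 256 · (1 + 6·0.245283 + 6·(0.245283)² + (0.245283)³) = 256 · 2.847438.

So E[X^4] = 728.944081.


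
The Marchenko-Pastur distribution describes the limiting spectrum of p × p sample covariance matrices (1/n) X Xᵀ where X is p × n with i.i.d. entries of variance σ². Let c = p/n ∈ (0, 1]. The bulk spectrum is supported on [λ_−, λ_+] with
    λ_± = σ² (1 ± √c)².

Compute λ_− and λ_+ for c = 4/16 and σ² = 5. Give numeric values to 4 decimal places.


c = 4/16 = 0.250000; √c = 0.500000.
λ_− = σ² (1 − √c)² = 5 · (1 − 0.500000)² = 5 · (0.500000)² = 1.250000.
λ_+ = σ² (1 + √c)² = 5 · (1 + 0.500000)² = 5 · (1.500000)² = 11.250000.

Rounded to 4 decimal places: λ_− ≈ 1.2500, λ_+ ≈ 11.2500.


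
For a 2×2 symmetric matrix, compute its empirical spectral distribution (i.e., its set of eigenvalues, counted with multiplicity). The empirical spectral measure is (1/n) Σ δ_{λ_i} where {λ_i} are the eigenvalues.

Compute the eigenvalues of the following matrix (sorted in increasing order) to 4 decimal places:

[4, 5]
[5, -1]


Since M is real symmetric, both eigenvalues are real; they are the roots of det(λI − M) = λ² − (tr M) λ + det M.
tr M = 4 + (-1) = 3.
det M = 4·(-1) − 5² = -4 − 25 = -29.
Characteristic polynomial: λ² − 3λ − 29 = 0.
Discriminant Δ = (tr M)² − 4·det M = 9 − (-116) = 125; √Δ = 11.180340.
λ = (tr M ± √Δ)/2 = (3 ± 11.180340)/2, giving (tr M − √Δ)/2 = -4.0902 and (tr M + √Δ)/2 = 7.0902.

Eigenvalues sorted in increasing order: [-4.0902, 7.0902].


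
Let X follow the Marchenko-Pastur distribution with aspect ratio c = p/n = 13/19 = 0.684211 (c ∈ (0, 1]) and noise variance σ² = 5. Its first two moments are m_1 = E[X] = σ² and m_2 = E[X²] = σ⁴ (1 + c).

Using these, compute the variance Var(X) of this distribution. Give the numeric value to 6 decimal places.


m_1 = E[X] = σ² = 5, so m_1² = 25.
m_2 = E[X²] = σ⁴ (1 + c) = 25 · (1 + 0.684211) = 25 · 1.684211 = 42.105263.
(Note m_2 − m_1² simplifies to c · σ⁴ = 0.684211 · 25.)

Var(X) = m_2 − m_1² = 42.105263 − 25 = 17.105263.


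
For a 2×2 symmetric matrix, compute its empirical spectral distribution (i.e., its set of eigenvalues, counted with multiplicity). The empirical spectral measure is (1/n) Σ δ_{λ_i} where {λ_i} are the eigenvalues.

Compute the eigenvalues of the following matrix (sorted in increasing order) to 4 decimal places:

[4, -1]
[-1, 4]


Since M is real symmetric, both eigenvalues are real; they are the roots of det(λI − M) = λ² − (tr M) λ + det M.
tr M = 4 + 4 = 8.
det M = 4·4 − (-1)² = 16 − 1 = 15.
Characteristic polynomial: λ² − 8λ + 15 = 0.
Discriminant Δ = (tr M)² − 4·det M = 64 − 60 = 4; √Δ = 2.000000.
λ = (tr M ± √Δ)/2 = (8 ± 2.000000)/2, giving (tr M − √Δ)/2 = 3.0000 and (tr M + √Δ)/2 = 5.0000.

Eigenvalues sorted in increasing order: [3.0000, 5.0000].


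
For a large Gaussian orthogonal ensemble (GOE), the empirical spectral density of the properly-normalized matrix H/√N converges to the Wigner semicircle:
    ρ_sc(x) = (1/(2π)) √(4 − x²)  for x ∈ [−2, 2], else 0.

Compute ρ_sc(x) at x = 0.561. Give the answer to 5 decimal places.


ρ_sc(x) = (1/(2π)) √(4 − x²). With x = 0.561:
  4 − x² = 4 − (0.561)² = 4 − 0.314721 = 3.685279.
  √(4 − x²) = 1.919708.
  1/(2π) = 0.159155.
  ρ_sc(0.561) = 0.159155 · 1.919708 = 0.305531.

Rounded to 5 decimal places: ρ_sc(0.561) ≈ 0.30553.
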